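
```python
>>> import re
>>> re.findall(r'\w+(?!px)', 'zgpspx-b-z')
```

['zgpspx', 'b', 'z']

`(?!…)`/`(?<!…)` only lets a position through if the neighbouring text does NOT match; no characters are consumed.
No capturing groups, so `findall` returns the 3 full match strings.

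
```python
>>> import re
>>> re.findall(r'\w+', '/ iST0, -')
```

`findall` yields the raw match text (1 of them) because the pattern has no groups.

['iST0']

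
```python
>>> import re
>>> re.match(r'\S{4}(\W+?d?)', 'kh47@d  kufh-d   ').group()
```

'kh47@d'

With `match`, the pattern is implicitly anchored at the beginning.
The match spans [0:6] → 'kh47@d'.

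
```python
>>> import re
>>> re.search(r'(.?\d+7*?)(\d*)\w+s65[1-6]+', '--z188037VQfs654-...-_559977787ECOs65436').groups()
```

('z188037', '')

The pattern matches optionally any character, then one or more of a digit, then zero or more of the literal '7' (lazy) (captured); then zero or more of a digit (captured); then one or more of a word character, then the literal 's65'; then one or more of a character in [1-6].
`re.search` tries every starting position until one works.
The match spans [2:16] → 'z188037VQfs654'.
Captured: group 1 = 'z188037', group 2 = ''.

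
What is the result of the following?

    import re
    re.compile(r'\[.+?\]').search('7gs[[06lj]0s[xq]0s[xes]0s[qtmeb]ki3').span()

(3, 10)

The `?` after the quantifier makes it lazy — it takes as little as possible before letting the rest of the pattern try.
Unlike `match`, `search` isn't anchored — it looks for the pattern anywhere in the string.
The match spans [3:10] → '[[06lj]'.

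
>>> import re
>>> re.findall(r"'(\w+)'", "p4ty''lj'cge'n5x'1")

Walking the string: at [5:9] match "'lj'", group 1 = 'lj'; at [12:17] match "'n5x'", group 1 = 'n5x'.
Because there's exactly one group, `findall` drops the full match and keeps group 1 from each hit.

['lj', 'n5x']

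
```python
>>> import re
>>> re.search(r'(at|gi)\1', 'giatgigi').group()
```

'gigi'

A backreference is literal: `\1` must see the identical characters the first group matched.
Unlike `match`, `search` isn't anchored — it looks for the pattern anywhere in the string.
The match spans [4:8] → 'gigi'.
Captured: group 1 = 'gi'.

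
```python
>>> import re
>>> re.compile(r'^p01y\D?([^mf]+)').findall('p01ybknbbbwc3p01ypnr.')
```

['knbbbwc3p01ypnr.']

Because there's exactly one group, `findall` drops the full match and keeps group 1 from the one hit.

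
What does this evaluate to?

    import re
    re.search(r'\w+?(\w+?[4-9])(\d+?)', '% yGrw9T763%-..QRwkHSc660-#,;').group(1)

The match spans [2:10] → 'yGrw9T76'.
Captured: group 1 = 'Grw9T7', group 2 = '6'.

'Grw9T7'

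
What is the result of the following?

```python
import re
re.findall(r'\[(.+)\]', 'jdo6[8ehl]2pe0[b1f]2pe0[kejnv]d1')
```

['8ehl]2pe0[b1f]2pe0[kejnv']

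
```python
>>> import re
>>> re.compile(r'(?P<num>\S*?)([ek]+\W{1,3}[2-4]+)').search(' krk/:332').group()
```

'krk/:332'

The match spans [1:9] → 'krk/:332'.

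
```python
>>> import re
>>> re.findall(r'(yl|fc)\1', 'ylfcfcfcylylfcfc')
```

['fc', 'yl', 'fc']

The backreference `\1` re-matches whatever the first group consumed, character for character.
Scanning left to right: at [2:6] match 'fcfc', group 1 = 'fc'; at [8:12] match 'ylyl', group 1 = 'yl'; at [12:16] match 'fcfc', group 1 = 'fc'.
One capturing group, so `findall` returns just the captured substring from each match — 3 in all.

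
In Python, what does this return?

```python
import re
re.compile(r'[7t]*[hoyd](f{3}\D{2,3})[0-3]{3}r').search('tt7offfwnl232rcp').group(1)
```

'fffwnl'

The pattern matches zero or more of one of [7t], then one of [hoyd]; then exactly 3 of the literal 'f', then 2 to 3 of a non-digit (captured); then exactly 3 of a character in [0-3], then a literal 'r'.
`re.search` scans for the first position where the pattern succeeds.
The match spans [0:14] → 'tt7offfwnl232r'.
Captured: group 1 = 'fffwnl'.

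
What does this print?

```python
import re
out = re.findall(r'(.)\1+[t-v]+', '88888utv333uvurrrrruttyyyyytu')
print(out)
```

['8', '3', 'r', 'y']

A backreference is literal: `\1` must see the identical characters the first group matched.
With a single group, `findall` returns only what that group captured — 4 items.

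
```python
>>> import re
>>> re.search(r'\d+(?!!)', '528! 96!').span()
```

(0, 2)

`(?!…)`/`(?<!…)` only lets a position through if the neighbouring text does NOT match; no characters are consumed.
Unlike `match`, `search` isn't anchored — it looks for the pattern anywhere in the string.
The match spans [0:2] → '52'.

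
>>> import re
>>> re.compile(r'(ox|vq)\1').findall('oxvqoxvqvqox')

['vq']

The backreference `\1` re-matches whatever the first group consumed, character for character.
Matches: at [6:10] match 'vqvq', group 1 = 'vq'.
Because there's exactly one group, `findall` drops the full match and keeps group 1 from the one hit.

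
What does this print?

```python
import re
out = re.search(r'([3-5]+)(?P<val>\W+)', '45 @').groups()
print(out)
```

('45', ' @')

The match spans [0:4] → '45 @'.
Captured: group 1 = '45', group 2 = ' @'.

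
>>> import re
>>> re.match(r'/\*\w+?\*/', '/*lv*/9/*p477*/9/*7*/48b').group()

`re.match` won't scan ahead — the pattern has to work from the very first character.
The match spans [0:6] → '/*lv*/'.

'/*lv*/'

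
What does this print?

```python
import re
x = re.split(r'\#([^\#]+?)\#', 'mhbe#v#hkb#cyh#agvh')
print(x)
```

['mhbe', 'v', 'hkb', 'cyh', 'agvh']

The group in the pattern means `split` returns the separators' captures alongside the pieces.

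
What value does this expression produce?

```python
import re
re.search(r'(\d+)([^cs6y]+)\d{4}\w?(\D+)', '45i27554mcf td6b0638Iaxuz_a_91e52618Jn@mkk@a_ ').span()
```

The pattern matches one or more of a digit (captured); then one or more of any character except [cs6y] (captured); then exactly 4 of a digit, then optionally a word character; then one or more of a non-digit (captured).
Unlike `match`, `search` isn't anchored — it looks for the pattern anywhere in the string.
The match spans [0:14] → '45i27554mcf td'.
Captured: group 1 = '45', group 2 = 'i2', group 3 = 'cf td'.

(0, 14)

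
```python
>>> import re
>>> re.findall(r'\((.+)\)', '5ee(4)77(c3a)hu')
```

Scanning left to right: at [3:13] match '(4)77(c3a)', group 1 = '4)77(c3a'.
Because there's exactly one group, `findall` drops the full match and keeps group 1 from the one hit.

['4)77(c3a']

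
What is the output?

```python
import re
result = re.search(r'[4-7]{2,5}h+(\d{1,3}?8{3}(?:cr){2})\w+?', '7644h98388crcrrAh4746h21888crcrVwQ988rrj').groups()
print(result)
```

('21888crcr',)

This matches 2 to 5 of a character in [4-7], then one or more of a literal 'h'; then 1 to 3 of a digit (lazy), then exactly 3 of a literal '8', then the literal 'cr' repeated 2 times (captured); then one or more of a word character (lazy).
`search` walks the string left to right and returns the first match it finds.
The match spans [17:32] → '4746h21888crcrV'.
Captured: group 1 = '21888crcr'.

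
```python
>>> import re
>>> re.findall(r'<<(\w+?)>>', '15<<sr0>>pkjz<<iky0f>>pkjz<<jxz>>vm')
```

['sr0', 'iky0f', 'jxz']

Matches: at [2:9] match '<<sr0>>', group 1 = 'sr0'; at [13:22] match '<<iky0f>>', group 1 = 'iky0f'; at [26:33] match '<<jxz>>', group 1 = 'jxz'.
Because there's exactly one group, `findall` drops the full match and keeps group 1 from each hit.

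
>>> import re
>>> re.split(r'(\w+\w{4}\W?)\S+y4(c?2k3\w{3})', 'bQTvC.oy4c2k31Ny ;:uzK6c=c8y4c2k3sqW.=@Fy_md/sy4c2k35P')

The pattern matches one or more of a word character, then exactly 4 of a word character, then optionally a non-word character (captured); then one or more of a non-whitespace character, then the literal 'y4'; then optionally a literal 'c', then the literal '2k3', then exactly 3 of a word character (captured).
Matches to split on: at [0:16] → 'bQTvC.oy4c2k31Ny'; at [19:36] → 'uzK6c=c8y4c2k3sqW'.
The group in the pattern means `split` returns the separators' captures alongside the pieces.

['', 'bQTvC.', 'c2k31Ny', ' ;:', 'uzK6c=', 'c2k3sqW', '.=@Fy_md/sy4c2k35P']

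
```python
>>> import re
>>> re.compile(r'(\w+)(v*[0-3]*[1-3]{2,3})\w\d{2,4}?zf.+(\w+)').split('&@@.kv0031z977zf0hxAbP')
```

['&@@.', 'kv00', '31', 'P', '']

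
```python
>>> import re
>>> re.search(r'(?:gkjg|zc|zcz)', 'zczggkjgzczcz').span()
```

Branches in `(...|...)` are attempted left-to-right; the first branch that allows the whole pattern to succeed is taken.
The match spans [0:2] → 'zc'.

(0, 2)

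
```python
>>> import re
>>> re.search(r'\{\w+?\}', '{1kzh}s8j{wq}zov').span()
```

Unlike `match`, `search` isn't anchored — it looks for the pattern anywhere in the string.
The match spans [0:6] → '{1kzh}'.

(0, 6)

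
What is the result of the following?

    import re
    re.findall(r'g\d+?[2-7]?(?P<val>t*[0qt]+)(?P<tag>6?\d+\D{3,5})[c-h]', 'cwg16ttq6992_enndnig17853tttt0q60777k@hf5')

[('ttq', '6992_enn'), ('tttt0q', '60777k@h')]

The pattern matches the literal 'g', then one or more of a digit (lazy), then optionally a character in [2-7]; then zero or more of the literal 't', then one or more of one of [0qt] (captured as 'val'); then optionally a literal '6', then one or more of a digit, then 3 to 5 of a non-digit (captured as 'tag'); then a character in [c-h].
Scanning left to right: at [2:17] match 'g16ttq6992_ennd', groups = ('ttq', '6992_enn'); at [19:40] match 'g17853tttt0q60777k@hf', groups = ('tttt0q', '60777k@h').
2 groups means each result is a tuple of 2 captured strings — 2 here.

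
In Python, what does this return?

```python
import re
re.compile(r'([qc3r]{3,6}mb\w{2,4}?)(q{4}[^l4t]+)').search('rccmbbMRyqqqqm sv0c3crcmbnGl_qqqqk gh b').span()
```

(0, 27)

The match spans [0:27] → 'rccmbbMRyqqqqm sv0c3crcmbnG'.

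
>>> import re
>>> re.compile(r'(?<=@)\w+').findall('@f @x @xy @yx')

['f', 'x', 'xy', 'yx']

The lookaround is zero-width — it requires the adjacent text to match without consuming it, so the asserted text isn't part of the match.
Since nothing is captured, `findall` lists the 4 matched substrings directly.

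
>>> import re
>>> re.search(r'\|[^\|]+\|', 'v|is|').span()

`re.search` scans for the first position where the pattern succeeds.
The match spans [1:5] → '|is|'.

(1, 5)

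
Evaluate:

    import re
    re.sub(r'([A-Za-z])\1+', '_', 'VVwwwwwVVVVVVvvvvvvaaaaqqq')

After group 1 captures some text, `\1` only succeeds where that same text appears again.
Every occurrence is swapped for '_'.

'______'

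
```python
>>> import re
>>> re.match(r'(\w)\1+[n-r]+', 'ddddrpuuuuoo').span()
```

(0, 6)

`re.match` only tries the pattern at the start of the string.
The match spans [0:6] → 'ddddrp'.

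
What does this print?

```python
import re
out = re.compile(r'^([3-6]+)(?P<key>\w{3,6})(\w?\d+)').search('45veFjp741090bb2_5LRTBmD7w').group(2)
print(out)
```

The match spans [0:13] → '45veFjp741090'.
Captured: group 1 = '45', group 2 = 'veFjp7', group 3 = '41090'.

veFjp7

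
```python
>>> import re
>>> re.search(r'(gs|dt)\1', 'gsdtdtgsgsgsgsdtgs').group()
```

'dtdt'

A backreference is literal: `\1` must see the identical characters the first group matched.
`search` walks the string left to right and returns the first match it finds.
The match spans [2:6] → 'dtdt'.
Captured: group 1 = 'dt'.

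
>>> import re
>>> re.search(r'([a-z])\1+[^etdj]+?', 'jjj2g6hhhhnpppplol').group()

'jjj2'

`\1` has to match the exact text group 1 already captured.
`re.search` scans for the first position where the pattern succeeds.
The match spans [0:4] → 'jjj2'.
Captured: group 1 = 'j'.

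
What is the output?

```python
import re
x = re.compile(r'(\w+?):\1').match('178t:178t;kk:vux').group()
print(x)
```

178t:178t

`\1` has to match the exact text group 1 already captured.
`match` is anchored at position 0; if the pattern doesn't fit there, it returns None.
The match spans [0:9] → '178t:178t'.
Captured: group 1 = '178t'.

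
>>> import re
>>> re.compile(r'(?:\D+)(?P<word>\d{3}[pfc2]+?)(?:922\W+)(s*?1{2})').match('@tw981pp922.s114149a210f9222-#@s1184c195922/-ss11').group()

'@tw981pp922.s11'

This matches one or more of a non-digit (non-capturing group); then exactly 3 of a digit, then one or more of one of [pfc2] (lazy) (captured as 'word'); then the literal '922', then one or more of a non-word character (non-capturing group); then zero or more of a literal 's' (lazy), then exactly 2 of the literal '1' (captured).
`re.match` won't scan ahead — the pattern has to work from the very first character.
The match spans [0:15] → '@tw981pp922.s11'.
Captured: group 1 = '981pp', group 2 = 's11'.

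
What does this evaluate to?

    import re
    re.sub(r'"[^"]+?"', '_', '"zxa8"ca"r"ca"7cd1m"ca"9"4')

`sub` substitutes '_' at each match site.

'_ca_ca_ca_4'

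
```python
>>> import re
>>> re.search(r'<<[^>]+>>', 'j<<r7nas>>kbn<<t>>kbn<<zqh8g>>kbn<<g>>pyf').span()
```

Unlike `match`, `search` isn't anchored — it looks for the pattern anywhere in the string.
The match spans [1:10] → '<<r7nas>>'.

(1, 10)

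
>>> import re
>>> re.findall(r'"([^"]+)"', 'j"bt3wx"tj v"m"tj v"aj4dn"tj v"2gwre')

Matches: at [1:8] match '"bt3wx"', group 1 = 'bt3wx'; at [12:15] match '"m"', group 1 = 'm'; at [19:26] match '"aj4dn"', group 1 = 'aj4dn'.
`findall` collects group 1 from each match (3 total).

['bt3wx', 'm', 'aj4dn']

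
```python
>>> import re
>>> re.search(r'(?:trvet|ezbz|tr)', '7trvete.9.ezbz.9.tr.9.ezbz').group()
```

'trvet'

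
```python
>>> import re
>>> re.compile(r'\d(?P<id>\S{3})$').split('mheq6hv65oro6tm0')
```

['mheq6hv65oro', 'tm0', '']

This matches a digit; then exactly 3 of a non-whitespace character (captured as 'id'); then anchored at the end.
`re.split` interleaves the captured-group text with the surrounding fragments.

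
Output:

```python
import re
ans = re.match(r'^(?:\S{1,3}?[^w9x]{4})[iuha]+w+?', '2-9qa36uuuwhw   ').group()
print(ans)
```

The pattern matches anchored at the start of the string; then 1 to 3 of a non-whitespace character (lazy), then exactly 4 of any character except [w9x] (non-capturing group); then one or more of one of [iuha], then one or more of a literal 'w' (lazy).
`re.match` only tries the pattern at the start of the string.
The match spans [0:11] → '2-9qa36uuuw'.

2-9qa36uuuw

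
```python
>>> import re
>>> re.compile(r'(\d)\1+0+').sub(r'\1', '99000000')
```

'9'

After group 1 captures some text, `\1` only succeeds where that same text appears again.
Matches: at [0:8] → '99000000'.
The replacement refers to a captured group, so each match is rewritten using its own captured text.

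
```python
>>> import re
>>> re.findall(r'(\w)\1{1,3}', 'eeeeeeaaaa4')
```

The backreference `\1` re-matches whatever the first group consumed, character for character.
With a single group, `findall` returns only what that group captured — 3 items.

['e', 'e', 'a']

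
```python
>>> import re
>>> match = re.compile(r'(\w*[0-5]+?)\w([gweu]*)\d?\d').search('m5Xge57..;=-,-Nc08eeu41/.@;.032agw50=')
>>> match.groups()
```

Pattern: zero or more of a word character, then one or more of a character in [0-5] (lazy) (captured); then a word character; then zero or more of one of [gweu] (captured); then optionally a digit, then a digit.
`re.search` tries every starting position until one works.
The match spans [0:7] → 'm5Xge57'.
Captured: group 1 = 'm5', group 2 = 'ge'.

('m5', 'ge')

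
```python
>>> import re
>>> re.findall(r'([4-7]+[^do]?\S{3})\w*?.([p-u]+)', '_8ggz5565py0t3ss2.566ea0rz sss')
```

A non-greedy quantifier consumes as few characters as it can — just enough that the remainder of the pattern still matches from where it stops; whatever follows it matches normally.
2 groups means each result is a tuple of 2 captured strings — 2 here.

[('5565py0t', 'ss'), ('566ea0r', 'sss')]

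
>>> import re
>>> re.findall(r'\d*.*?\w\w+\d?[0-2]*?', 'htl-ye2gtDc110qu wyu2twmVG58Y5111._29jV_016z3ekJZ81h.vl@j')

['htl', '-ye2gtDc110qu', ' wyu2twmVG58Y5111', '._29jV_016z3ekJZ81h', '.vl']

The pattern matches zero or more of a digit, then zero or more of any character (lazy), then a word character; then one or more of a word character, then optionally a digit, then zero or more of a character in [0-2] (lazy).
Scanning left to right: at [0:3] → 'htl'; at [3:16] → '-ye2gtDc110qu'; at [16:33] → ' wyu2twmVG58Y5111'; at [33:52] → '._29jV_016z3ekJZ81h'; at [52:55] → '.vl'.
With no groups in the pattern, `findall` gives back each whole match — 5 here.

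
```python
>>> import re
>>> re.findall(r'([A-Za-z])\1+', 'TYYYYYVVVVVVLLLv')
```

`\1` has to match the exact text group 1 already captured.
With a single group, `findall` returns only what that group captured — 3 items.

['Y', 'V', 'L']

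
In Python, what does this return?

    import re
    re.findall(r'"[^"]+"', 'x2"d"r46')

`findall` yields the raw match text (1 of them) because the pattern has no groups.

['"d"']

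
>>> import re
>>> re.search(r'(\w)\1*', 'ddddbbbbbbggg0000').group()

The backreference `\1` re-matches whatever the first group consumed, character for character.
`search` walks the string left to right and returns the first match it finds.
The match spans [0:4] → 'dddd'.
Captured: group 1 = 'd'.

'dddd'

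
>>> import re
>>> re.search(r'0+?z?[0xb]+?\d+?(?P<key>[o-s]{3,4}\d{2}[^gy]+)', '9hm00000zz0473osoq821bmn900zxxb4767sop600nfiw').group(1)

'sop600nfiw'

The match spans [25:45] → '00zxxb4767sop600nfiw'.
Captured: group 1 = 'sop600nfiw'.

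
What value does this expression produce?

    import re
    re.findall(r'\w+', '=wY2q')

No capturing groups, so `findall` returns the 1 full match string.

['wY2q']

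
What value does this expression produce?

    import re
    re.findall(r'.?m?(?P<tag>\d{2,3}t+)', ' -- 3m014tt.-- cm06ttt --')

Pattern: optionally any character, then optionally the literal 'm'; then 2 to 3 of a digit, then one or more of the literal 't' (captured as 'tag').
Matches: at [4:11] match '3m014tt', group 1 = '014tt'; at [15:22] match 'cm06ttt', group 1 = '06ttt'.
Because there's exactly one group, `findall` drops the full match and keeps group 1 from each hit.

['014tt', '06ttt']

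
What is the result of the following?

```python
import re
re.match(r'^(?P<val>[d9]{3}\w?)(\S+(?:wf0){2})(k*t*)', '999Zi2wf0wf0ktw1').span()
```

The pattern matches anchored at the start of the string; then exactly 3 of one of [d9], then optionally a word character (captured as 'val'); then one or more of a non-whitespace character, then the literal 'wf0' repeated 2 times (captured); then zero or more of the literal 'k', then zero or more of the literal 't' (captured).
`match` is anchored at position 0; if the pattern doesn't fit there, it returns None.
The match spans [0:14] → '999Zi2wf0wf0kt'.
Captured: group 1 = '999Z', group 2 = 'i2wf0wf0', group 3 = 'kt'.

(0, 14)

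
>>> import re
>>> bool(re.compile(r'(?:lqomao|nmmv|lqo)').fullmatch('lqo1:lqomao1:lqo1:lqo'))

False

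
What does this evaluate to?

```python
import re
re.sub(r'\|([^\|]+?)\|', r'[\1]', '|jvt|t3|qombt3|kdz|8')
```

Matches: at [0:5] → '|jvt|'; at [7:15] → '|qombt3|'.
The replacement refers to a captured group, so each match is rewritten using its own captured text.

'[jvt]t3[qombt3]kdz|8'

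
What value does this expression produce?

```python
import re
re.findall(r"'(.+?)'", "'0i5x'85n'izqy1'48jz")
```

['0i5x', 'izqy1']

With a single group, `findall` returns only what that group captured — 2 items.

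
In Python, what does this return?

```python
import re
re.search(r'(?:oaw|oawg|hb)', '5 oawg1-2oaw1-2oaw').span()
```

Branches in `(...|...)` are attempted left-to-right; the first branch that allows the whole pattern to succeed is taken.
`re.search` tries every starting position until one works.
The match spans [2:5] → 'oaw'.

(2, 5)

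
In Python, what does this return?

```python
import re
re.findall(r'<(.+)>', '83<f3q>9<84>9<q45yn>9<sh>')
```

['f3q>9<84>9<q45yn>9<sh']

Walking the string: at [2:25] match '<f3q>9<84>9<q45yn>9<sh>', group 1 = 'f3q>9<84>9<q45yn>9<sh'.
Because there's exactly one group, `findall` drops the full match and keeps group 1 from the one hit.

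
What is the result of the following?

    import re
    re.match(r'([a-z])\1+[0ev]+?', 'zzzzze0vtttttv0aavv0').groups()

('z',)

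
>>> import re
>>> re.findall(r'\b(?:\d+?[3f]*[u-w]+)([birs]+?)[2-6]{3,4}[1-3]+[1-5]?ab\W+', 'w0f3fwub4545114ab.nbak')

[]

Because there's exactly one group, `findall` drops the full match and keeps group 1 from each hit.
Nothing in the string satisfies the pattern, so the list is empty.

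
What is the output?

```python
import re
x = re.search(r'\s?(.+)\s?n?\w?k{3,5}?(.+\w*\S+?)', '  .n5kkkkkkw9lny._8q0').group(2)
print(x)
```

Pattern: optionally whitespace; then one or more of any character (captured); then optionally whitespace; then optionally a literal 'n', then optionally a word character, then 3 to 5 of a literal 'k' (lazy); then one or more of any character, then zero or more of a word character, then one or more of a non-whitespace character (lazy) (captured).
`re.search` tries every starting position until one works.
The match spans [0:21] → '  .n5kkkkkkw9lny._8q0'.
Captured: group 1 = ' .n5kkk', group 2 = 'w9lny._8q0'.

w9lny._8q0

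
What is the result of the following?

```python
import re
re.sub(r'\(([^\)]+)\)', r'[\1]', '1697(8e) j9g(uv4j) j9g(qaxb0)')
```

Matches: at [4:8] → '(8e)'; at [12:18] → '(uv4j)'; at [22:29] → '(qaxb0)'.
The replacement refers to a captured group, so each match is rewritten using its own captured text.

'1697[8e] j9g[uv4j] j9g[qaxb0]'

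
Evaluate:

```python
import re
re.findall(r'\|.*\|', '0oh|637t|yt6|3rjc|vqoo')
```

`findall` yields the raw match text (1 of them) because the pattern has no groups.

['|637t|yt6|3rjc|']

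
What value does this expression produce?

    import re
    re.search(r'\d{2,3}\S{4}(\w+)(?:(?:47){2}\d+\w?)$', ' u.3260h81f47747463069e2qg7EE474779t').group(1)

The match spans [3:36] → '3260h81f47747463069e2qg7EE474779t'.
Captured: group 1 = 'f47747463069e2qg7EE'.

'f47747463069e2qg7EE'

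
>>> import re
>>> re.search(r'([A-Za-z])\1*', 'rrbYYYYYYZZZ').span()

(0, 2)

A backreference is literal: `\1` must see the identical characters the first group matched.
`re.search` tries every starting position until one works.
The match spans [0:2] → 'rr'.
Captured: group 1 = 'r'.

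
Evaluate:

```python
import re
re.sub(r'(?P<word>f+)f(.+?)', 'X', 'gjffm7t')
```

The pattern matches one or more of a literal 'f' (captured as 'word'); then a literal 'f'; then one or more of any character (lazy) (captured).
Matches: at [2:5] → 'ffm'.
`sub` substitutes 'X' at each match site.

'gjX7t'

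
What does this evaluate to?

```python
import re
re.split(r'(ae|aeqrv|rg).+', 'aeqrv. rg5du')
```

['', 'ae', '']

The regex engine tests alternatives in the order written; an earlier branch that matches wins even if a later one would match more.
Matches to split on: at [0:12] → 'aeqrv. rg5du'.
With a capturing group present, the delimiter's captured portion is kept in the result list.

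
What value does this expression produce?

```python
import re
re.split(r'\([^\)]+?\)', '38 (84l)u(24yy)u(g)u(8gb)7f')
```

['38 ', 'u', 'u', 'u', '7f']

The string is cut at each match, leaving 5 pieces.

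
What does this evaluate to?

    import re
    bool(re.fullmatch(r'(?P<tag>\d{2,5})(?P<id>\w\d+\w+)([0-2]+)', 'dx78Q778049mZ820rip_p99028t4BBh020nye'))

`fullmatch` succeeds only if the pattern covers the string from start to end.
Here there's no way to consume every character, so the call returns None, and `bool(None)` is False.

False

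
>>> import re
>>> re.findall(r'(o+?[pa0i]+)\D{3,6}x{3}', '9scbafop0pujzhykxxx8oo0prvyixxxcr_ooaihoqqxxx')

['op0p', 'oo0p', 'ooai']

This matches one or more of a literal 'o' (lazy), then one or more of one of [pa0i] (captured); then 3 to 6 of a non-digit, then exactly 3 of the literal 'x'.
Walking the string: at [6:19] match 'op0pujzhykxxx', group 1 = 'op0p'; at [20:31] match 'oo0prvyixxx', group 1 = 'oo0p'; at [34:45] match 'ooaihoqqxxx', group 1 = 'ooai'.
Because there's exactly one group, `findall` drops the full match and keeps group 1 from each hit.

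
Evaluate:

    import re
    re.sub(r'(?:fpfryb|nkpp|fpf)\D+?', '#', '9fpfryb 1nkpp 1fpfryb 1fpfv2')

'9#1#1#1#2'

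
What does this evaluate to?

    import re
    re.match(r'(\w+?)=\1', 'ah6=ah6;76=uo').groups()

('ah6',)

After group 1 captures some text, `\1` only succeeds where that same text appears again.
`re.match` won't scan ahead — the pattern has to work from the very first character.
The match spans [0:7] → 'ah6=ah6'.
Captured: group 1 = 'ah6'.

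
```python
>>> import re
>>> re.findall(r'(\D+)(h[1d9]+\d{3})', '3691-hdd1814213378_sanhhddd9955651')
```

[('-', 'hdd1814'), ('_sanh', 'hddd99556')]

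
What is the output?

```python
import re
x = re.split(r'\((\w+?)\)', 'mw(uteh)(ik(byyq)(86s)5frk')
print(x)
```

With a capturing group present, the delimiter's captured portion is kept in the result list.

['mw', 'uteh', '(ik', 'byyq', '', '86s', '5frk']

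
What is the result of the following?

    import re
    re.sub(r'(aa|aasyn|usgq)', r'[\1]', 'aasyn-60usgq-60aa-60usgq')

'[aa]syn-60[usgq]-60[aa]-60[usgq]'

Alternation isn't longest-match — the leftmost alternative that fits at this position is chosen.
Matches: at [0:2] → 'aa'; at [8:12] → 'usgq'; at [15:17] → 'aa'; at [20:24] → 'usgq'.
The replacement refers to a captured group, so each match is rewritten using its own captured text.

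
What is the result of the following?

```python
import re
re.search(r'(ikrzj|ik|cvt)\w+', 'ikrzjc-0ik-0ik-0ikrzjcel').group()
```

'ikrzjc'

The match spans [0:6] → 'ikrzjc'.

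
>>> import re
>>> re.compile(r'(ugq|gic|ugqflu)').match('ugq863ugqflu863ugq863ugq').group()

`re.match` only tries the pattern at the start of the string.
The match spans [0:3] → 'ugq'.

'ugq'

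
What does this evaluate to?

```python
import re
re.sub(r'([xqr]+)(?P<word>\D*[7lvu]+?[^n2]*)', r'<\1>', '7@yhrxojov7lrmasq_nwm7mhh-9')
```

'7@yh<rx>nwm7mhh-9'

The pattern matches one or more of one of [xqr] (captured); then zero or more of a non-digit, then one or more of one of [7lvu] (lazy), then zero or more of any character except [n2] (captured as 'word').
Each match is replaced using the text its own group 1 captured.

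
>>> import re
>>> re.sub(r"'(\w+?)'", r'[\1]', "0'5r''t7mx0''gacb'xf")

Matches: at [1:5] → "'5r'"; at [5:12] → "'t7mx0'"; at [12:18] → "'gacb'".
`\1` in the replacement pulls in group 1's text for each match.

'0[5r][t7mx0][gacb]xf'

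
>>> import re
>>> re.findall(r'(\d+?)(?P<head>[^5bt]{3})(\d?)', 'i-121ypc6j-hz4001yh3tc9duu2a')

[('1', '21y', ''), ('6', 'j-h', ''), ('4', '001', ''), ('9', 'duu', '2')]

Pattern: one or more of a digit (lazy) (captured); then exactly 3 of any character except [5bt] (captured as 'head'); then optionally a digit (captured).
Lazy quantifiers expand one character at a time until the remainder of the pattern can match.
Matches: at [2:6] match '121y', groups = ('1', '21y', ''); at [8:12] match '6j-h', groups = ('6', 'j-h', ''); at [13:17] match '4001', groups = ('4', '001', ''); at [22:27] match '9duu2', groups = ('9', 'duu', '2').
With 3 capturing groups, `findall` returns a 3-tuple per match.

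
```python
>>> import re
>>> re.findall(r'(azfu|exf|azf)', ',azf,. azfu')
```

['azf', 'azfu']

The regex engine tests alternatives in the order written; an earlier branch that matches wins even if a later one would match more.
Scanning left to right: at [1:4] match 'azf', group 1 = 'azf'; at [7:11] match 'azfu', group 1 = 'azfu'.
With a single group, `findall` returns only what that group captured — 2 items.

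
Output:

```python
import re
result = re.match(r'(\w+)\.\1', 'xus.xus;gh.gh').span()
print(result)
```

(0, 7)

The backreference `\1` re-matches whatever the first group consumed, character for character.
`match` is anchored at position 0; if the pattern doesn't fit there, it returns None.
The match spans [0:7] → 'xus.xus'.
Captured: group 1 = 'xus'.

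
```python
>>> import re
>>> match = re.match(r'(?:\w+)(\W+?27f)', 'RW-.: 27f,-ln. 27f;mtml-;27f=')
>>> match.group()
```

`re.match` won't scan ahead — the pattern has to work from the very first character.
The match spans [0:9] → 'RW-.: 27f'.

'RW-.: 27f'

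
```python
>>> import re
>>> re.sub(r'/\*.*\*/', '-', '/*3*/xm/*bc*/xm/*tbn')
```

'-xm/*tbn'

Matches: at [0:13] → '/*3*/xm/*bc*/'.
Each match is replaced by '-'.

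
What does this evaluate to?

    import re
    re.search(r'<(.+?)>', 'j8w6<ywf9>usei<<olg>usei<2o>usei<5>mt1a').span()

(4, 10)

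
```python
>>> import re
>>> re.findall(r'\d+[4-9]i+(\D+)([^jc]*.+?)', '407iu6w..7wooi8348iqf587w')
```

[('u', '6w..7wooi8348iqf587w')]

Pattern: one or more of a digit; then a character in [4-9], then one or more of the literal 'i'; then one or more of a non-digit (captured); then zero or more of any character except [jc], then one or more of any character (lazy) (captured).
2 groups means the one result is a tuple of 2 captured strings — 1 here.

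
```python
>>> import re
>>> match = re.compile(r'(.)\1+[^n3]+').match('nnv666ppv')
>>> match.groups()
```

The match spans [0:9] → 'nnv666ppv'.
Captured: group 1 = 'n'.

('n',)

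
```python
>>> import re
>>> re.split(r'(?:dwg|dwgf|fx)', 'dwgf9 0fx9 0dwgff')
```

Alternation isn't longest-match — the leftmost alternative that fits at this position is chosen.
Matches to split on: at [0:3] → 'dwg'; at [7:9] → 'fx'; at [12:15] → 'dwg'.
Splitting on the pattern gives 4 pieces.

['', 'f9 0', '9 0', 'ff']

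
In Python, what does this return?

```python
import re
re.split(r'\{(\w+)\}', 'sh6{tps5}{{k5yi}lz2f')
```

`re.split` interleaves the captured-group text with the surrounding fragments.

['sh6', 'tps5', '{', 'k5yi', 'lz2f']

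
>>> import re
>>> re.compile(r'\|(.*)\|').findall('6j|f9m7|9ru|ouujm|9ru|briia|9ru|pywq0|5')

['f9m7|9ru|ouujm|9ru|briia|9ru|pywq0']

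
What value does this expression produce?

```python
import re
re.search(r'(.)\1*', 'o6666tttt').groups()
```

('o',)

The match spans [0:1] → 'o'.
Captured: group 1 = 'o'.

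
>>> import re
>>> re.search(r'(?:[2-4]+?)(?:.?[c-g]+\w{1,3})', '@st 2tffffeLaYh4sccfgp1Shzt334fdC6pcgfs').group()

'2tffffeLaY'

The match spans [4:14] → '2tffffeLaY'.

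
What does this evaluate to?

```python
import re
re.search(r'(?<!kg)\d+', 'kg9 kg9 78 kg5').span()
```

(8, 10)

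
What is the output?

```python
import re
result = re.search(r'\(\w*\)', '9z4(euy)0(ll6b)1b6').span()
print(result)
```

The match spans [3:8] → '(euy)'.

(3, 8)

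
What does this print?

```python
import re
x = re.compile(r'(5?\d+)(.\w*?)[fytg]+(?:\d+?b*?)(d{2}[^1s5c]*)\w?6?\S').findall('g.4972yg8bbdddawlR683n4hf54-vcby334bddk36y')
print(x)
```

Pattern: optionally the literal '5', then one or more of a digit (captured); then any character, then zero or more of a word character (lazy) (captured); then one or more of one of [fytg]; then one or more of a digit (lazy), then zero or more of the literal 'b' (lazy) (non-capturing group); then exactly 2 of the literal 'd', then zero or more of any character except [1s5c] (captured); then optionally a word character, then optionally the literal '6', then a non-whitespace character.
`findall` packs the 3 group values into a tuple for every match.

[('4972', 'y', 'dddawlR683n4hf')]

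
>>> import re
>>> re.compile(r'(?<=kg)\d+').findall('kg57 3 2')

['57']

The `(?=…)`/`(?<=…)` assertion just peeks at neighbouring text; it doesn't advance the match position.
No capturing groups, so `findall` returns the 1 full match string.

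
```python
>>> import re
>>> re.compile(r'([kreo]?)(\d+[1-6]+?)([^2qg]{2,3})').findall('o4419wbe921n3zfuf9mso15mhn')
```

With 3 capturing groups, `findall` returns a 3-tuple per match.

[('o', '441', '9wb'), ('e', '921', 'n3z'), ('o', '15', 'mhn')]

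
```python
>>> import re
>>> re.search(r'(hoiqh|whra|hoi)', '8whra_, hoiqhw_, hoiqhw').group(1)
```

'whra'

The match spans [1:5] → 'whra'.
Captured: group 1 = 'whra'.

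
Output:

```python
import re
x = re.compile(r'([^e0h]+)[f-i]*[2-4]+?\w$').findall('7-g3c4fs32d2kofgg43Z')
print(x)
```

['7-g3c4fs32d2kofgg4']

Pattern: one or more of any character except [e0h] (captured); then zero or more of a character in [f-i], then one or more of a character in [2-4] (lazy), then a word character; then anchored at the end.
With a single group, `findall` returns only what that group captured — 1 item.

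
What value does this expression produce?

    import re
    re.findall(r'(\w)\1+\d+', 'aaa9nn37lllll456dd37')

['a', 'n', 'l', 'd']

After group 1 captures some text, `\1` only succeeds where that same text appears again.
Because there's exactly one group, `findall` drops the full match and keeps group 1 from each hit.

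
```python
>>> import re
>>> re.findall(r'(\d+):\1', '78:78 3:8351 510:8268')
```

['78']

The backreference `\1` re-matches whatever the first group consumed, character for character.
Walking the string: at [0:5] match '78:78', group 1 = '78'.
With a single group, `findall` returns only what that group captured — 1 item.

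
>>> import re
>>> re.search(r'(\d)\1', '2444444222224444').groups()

('4',)

`\1` has to match the exact text group 1 already captured.
`re.search` scans for the first position where the pattern succeeds.
The match spans [1:3] → '44'.
Captured: group 1 = '4'.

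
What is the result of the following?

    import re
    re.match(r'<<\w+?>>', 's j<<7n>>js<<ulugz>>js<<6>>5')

None

`match` is anchored at position 0; if the pattern doesn't fit there, it returns None.
Here the pattern fails at index 0, so the call returns None.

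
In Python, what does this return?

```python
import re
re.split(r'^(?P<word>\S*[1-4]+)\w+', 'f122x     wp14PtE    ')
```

['', 'f122', '     wp14PtE    ']

This matches anchored at the start of the string; then zero or more of a non-whitespace character, then one or more of a character in [1-4] (captured as 'word'); then one or more of a word character.
Matches to split on: at [0:5] → 'f122x'.
`re.split` interleaves the captured-group text with the surrounding fragments.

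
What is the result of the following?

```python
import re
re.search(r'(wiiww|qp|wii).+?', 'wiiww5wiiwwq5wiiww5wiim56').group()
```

`|` is ordered: at each position the engine commits to the first alternative that works.
`re.search` scans for the first position where the pattern succeeds.
The match spans [0:6] → 'wiiww5'.
Captured: group 1 = 'wiiww'.

'wiiww5'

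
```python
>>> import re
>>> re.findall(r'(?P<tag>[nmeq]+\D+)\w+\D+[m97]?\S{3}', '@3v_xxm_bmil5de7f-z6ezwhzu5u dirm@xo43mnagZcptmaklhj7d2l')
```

['m_bmil', 'm@xo']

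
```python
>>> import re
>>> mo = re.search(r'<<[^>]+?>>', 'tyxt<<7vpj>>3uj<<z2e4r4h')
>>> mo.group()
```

The match spans [4:12] → '<<7vpj>>'.

'<<7vpj>>'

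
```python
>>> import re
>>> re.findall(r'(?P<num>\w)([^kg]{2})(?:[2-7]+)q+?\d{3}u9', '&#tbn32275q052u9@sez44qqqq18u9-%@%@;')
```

[('t', 'bn')]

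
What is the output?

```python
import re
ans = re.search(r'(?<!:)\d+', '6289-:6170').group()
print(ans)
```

6289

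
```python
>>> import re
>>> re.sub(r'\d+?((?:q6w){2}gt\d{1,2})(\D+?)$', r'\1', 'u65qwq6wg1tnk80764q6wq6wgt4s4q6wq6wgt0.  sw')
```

'u65qwq6wg1tnk80764q6wq6wgt4sq6wq6wgt0'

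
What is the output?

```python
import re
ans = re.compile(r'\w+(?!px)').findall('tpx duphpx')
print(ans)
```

Because the assertion is negative and zero-width, positions next to the forbidden text are skipped.
No capturing groups, so `findall` returns the 2 full match strings.

['tpx', 'duphpx']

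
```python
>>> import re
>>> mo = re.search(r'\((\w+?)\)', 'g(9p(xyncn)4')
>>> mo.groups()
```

The match spans [4:11] → '(xyncn)'.
Captured: group 1 = 'xyncn'.

('xyncn',)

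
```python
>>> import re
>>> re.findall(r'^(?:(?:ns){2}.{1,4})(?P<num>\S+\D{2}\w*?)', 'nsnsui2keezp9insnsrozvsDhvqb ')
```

['eezp9insnsrozvsDhvqb ']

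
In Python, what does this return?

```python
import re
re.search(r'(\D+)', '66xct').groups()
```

('xct',)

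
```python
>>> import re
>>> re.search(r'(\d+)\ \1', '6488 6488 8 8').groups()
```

`\1` is not a pattern — it's the concrete string captured by group 1, re-applied verbatim.
`re.search` scans for the first position where the pattern succeeds.
The match spans [0:9] → '6488 6488'.
Captured: group 1 = '6488'.

('6488',)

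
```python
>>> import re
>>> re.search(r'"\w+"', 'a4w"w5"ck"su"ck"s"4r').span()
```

(3, 7)

The match spans [3:7] → '"w5"'.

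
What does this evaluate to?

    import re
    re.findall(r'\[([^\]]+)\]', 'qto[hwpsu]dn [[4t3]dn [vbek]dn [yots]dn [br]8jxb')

['hwpsu', '[4t3', 'vbek', 'yots', 'br']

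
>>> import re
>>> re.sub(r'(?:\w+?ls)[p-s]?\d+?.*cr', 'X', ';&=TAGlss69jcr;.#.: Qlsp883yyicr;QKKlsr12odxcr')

';&=X'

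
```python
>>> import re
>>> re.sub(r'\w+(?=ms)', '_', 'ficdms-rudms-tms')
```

'_ms-_ms-_ms'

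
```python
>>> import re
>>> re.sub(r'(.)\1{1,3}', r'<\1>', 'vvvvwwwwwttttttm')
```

`\1` has to match the exact text group 1 already captured.
The replacement refers to a captured group, so each match is rewritten using its own captured text.

'<v><w>w<t><t>m'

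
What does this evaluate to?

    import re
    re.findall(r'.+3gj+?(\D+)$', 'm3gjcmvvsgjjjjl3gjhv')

['hv']

Pattern: one or more of any character, then the literal '3g', then one or more of the literal 'j' (lazy); then one or more of a non-digit (captured); then anchored at the end.
Scanning left to right: at [0:20] match 'm3gjcmvvsgjjjjl3gjhv', group 1 = 'hv'.
One capturing group, so `findall` returns just the captured substring from the one match — 1 in all.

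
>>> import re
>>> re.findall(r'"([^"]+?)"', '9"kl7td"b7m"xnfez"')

With a single group, `findall` returns only what that group captured — 2 items.

['kl7td', 'xnfez']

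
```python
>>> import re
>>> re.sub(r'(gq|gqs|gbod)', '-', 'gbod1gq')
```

'-1-'

Matches: at [0:4] → 'gbod'; at [5:7] → 'gq'.
Each match is replaced by '-'.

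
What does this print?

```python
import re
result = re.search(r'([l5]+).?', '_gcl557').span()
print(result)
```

The pattern matches one or more of one of [l5] (captured); then optionally any character.
The match spans [3:7] → 'l557'.

(3, 7)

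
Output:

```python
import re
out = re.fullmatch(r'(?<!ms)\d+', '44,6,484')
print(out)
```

The negative lookahead/lookbehind blocks any match where the forbidden context is present.
`fullmatch` succeeds only if the pattern covers the string from start to end.
Here the string isn't matched end-to-end, so the call returns None.

None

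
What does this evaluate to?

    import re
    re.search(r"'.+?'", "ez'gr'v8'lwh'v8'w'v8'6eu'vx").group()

The match spans [2:6] → "'gr'".

"'gr'"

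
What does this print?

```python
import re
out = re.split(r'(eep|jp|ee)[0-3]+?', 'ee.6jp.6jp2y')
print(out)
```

The group in the pattern means `split` returns the separators' captures alongside the pieces.

['ee.6jp.6', 'jp', 'y']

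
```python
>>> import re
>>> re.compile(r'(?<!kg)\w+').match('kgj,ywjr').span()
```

(0, 3)

The negative lookahead/lookbehind blocks any match where the forbidden context is present.
With `match`, the pattern is implicitly anchored at the beginning.
The match spans [0:3] → 'kgj'.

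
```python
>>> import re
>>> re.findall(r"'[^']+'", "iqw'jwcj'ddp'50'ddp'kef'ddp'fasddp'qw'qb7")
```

Walking the string: at [3:9] → "'jwcj'"; at [12:16] → "'50'"; at [19:24] → "'kef'"; at [27:35] → "'fasddp'".
`findall` yields the raw match text (4 of them) because the pattern has no groups.

["'jwcj'", "'50'", "'kef'", "'fasddp'"]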